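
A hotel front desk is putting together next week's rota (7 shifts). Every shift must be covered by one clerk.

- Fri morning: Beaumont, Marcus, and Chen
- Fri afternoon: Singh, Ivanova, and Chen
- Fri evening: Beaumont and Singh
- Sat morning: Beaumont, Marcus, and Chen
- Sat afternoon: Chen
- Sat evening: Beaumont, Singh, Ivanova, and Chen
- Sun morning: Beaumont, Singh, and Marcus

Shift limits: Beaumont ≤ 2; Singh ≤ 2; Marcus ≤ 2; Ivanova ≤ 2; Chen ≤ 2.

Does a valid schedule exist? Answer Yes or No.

Yes

Sat afternoon can only be covered by Chen, so that assignment is forced.
One valid schedule: Fri morning→Beaumont, Fri afternoon→Singh, Fri evening→Beaumont, Sat morning→Marcus, Sat afternoon→Chen, Sat evening→Ivanova, Sun morning→Singh.
Loads: Beaumont 2/2, Singh 2/2, Marcus 1/2, Ivanova 1/2, Chen 1/2 — all within limits.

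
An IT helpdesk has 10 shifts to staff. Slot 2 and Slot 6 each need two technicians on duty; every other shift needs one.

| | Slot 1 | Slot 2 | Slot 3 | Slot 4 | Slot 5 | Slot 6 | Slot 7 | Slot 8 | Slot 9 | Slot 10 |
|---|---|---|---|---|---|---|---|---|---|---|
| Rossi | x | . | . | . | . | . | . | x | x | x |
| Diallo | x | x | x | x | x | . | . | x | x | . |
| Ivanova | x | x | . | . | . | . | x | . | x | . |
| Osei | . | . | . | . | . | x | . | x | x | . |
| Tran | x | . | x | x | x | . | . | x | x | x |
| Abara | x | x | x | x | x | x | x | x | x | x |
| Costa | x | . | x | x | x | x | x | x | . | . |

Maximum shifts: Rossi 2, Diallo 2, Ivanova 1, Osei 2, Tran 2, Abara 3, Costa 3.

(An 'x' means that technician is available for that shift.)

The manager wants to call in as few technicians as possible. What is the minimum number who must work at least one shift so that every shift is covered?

12 slots to fill and no one can take more than 3, so at least ⌈12/3⌉ = 4 technicians are needed.
Any 4 technicians together have capacity at most 3+3+2+2 = 10 < 12 slots, so 4 can never suffice.
Rossi, Diallo, Osei, Abara, and Costa alone can cover everything: Slot 1→Rossi, Slot 2→Diallo+Abara, Slot 3→Diallo, Slot 4→Abara, Slot 5→Costa, Slot 6→Osei+Costa, Slot 7→Abara, Slot 8→Costa, Slot 9→Osei, Slot 10→Rossi.

5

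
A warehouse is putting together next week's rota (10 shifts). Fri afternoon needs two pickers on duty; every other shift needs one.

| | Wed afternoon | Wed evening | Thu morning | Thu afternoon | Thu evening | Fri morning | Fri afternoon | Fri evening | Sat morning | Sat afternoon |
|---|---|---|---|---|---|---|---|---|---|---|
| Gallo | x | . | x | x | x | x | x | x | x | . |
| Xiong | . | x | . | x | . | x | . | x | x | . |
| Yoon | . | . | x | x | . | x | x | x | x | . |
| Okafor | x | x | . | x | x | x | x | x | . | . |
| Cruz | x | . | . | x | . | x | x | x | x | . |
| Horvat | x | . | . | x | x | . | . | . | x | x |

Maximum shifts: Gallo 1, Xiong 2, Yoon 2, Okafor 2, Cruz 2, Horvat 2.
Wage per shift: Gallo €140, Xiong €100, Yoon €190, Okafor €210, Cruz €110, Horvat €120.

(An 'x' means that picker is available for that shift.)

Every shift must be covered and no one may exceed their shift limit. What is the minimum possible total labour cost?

Sat afternoon can only be covered by Horvat, so that assignment is forced.
Picking the cheapest available picker for each shift independently would cost €1240, but that ignores the shift limits.
An optimal schedule: Wed afternoon→Okafor, Wed evening→Xiong, Thu morning→Gallo, Thu afternoon→Horvat, Thu evening→Okafor, Fri morning→Xiong, Fri afternoon→Yoon+Cruz, Fri evening→Yoon, Sat morning→Cruz, Sat afternoon→Horvat.
Total: 210 + 100 + 140 + 120 + 210 + 100 + 190 + 110 + 190 + 110 + 120 = €1600.

€1600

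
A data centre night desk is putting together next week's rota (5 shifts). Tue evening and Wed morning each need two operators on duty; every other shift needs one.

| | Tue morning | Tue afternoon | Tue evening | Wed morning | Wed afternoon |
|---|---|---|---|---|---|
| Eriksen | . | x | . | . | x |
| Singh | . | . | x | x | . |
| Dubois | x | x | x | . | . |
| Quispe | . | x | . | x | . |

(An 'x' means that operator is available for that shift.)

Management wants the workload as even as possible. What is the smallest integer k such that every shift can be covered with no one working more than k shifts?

With 4 operators and 7 worker-slots to fill, someone must work at least ⌈7/4⌉ = 2 shifts, so k ≥ 2.
k = 2 works: Tue morning→Dubois, Tue afternoon→Eriksen, Tue evening→Singh+Dubois, Wed morning→Singh+Quispe, Wed afternoon→Eriksen.
Loads: Eriksen 2, Singh 2, Dubois 2, Quispe 1 — all ≤ 2.

2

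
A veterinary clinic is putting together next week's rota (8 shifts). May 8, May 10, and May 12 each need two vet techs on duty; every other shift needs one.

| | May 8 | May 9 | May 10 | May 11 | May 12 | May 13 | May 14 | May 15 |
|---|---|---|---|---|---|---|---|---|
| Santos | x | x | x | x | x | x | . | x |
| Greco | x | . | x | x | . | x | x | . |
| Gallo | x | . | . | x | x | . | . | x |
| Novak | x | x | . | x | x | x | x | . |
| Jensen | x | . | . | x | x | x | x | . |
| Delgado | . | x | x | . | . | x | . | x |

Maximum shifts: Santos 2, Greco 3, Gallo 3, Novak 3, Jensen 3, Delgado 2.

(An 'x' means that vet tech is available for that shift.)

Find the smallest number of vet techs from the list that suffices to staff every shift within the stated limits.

4

11 slots to fill and no one can take more than 3, so at least ⌈11/3⌉ = 4 vet techs are needed.
Santos, Greco, Gallo, and Novak alone can cover everything: May 8→Gallo+Novak, May 9→Santos, May 10→Santos+Greco, May 11→Novak, May 12→Gallo+Novak, May 13→Greco, May 14→Greco, May 15→Gallo.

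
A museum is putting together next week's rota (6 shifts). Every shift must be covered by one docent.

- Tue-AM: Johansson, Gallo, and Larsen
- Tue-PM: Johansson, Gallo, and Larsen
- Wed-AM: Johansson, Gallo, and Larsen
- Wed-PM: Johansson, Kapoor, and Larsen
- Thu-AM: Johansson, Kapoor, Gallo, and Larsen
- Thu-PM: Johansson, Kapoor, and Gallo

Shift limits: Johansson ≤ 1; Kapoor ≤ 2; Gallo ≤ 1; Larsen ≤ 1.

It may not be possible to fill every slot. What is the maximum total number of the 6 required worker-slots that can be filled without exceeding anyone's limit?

5

Total capacity across all docents is 1+2+1+1 = 5, and 6 slots are needed, so at most 5 can be filled.
An assignment achieving 5: Tue-AM→Johansson, Tue-PM→Gallo, Wed-AM→Larsen, Wed-PM→Kapoor, Thu-PM→Kapoor.
Loads: Johansson 1/1, Kapoor 2/2, Gallo 1/1, Larsen 1/1.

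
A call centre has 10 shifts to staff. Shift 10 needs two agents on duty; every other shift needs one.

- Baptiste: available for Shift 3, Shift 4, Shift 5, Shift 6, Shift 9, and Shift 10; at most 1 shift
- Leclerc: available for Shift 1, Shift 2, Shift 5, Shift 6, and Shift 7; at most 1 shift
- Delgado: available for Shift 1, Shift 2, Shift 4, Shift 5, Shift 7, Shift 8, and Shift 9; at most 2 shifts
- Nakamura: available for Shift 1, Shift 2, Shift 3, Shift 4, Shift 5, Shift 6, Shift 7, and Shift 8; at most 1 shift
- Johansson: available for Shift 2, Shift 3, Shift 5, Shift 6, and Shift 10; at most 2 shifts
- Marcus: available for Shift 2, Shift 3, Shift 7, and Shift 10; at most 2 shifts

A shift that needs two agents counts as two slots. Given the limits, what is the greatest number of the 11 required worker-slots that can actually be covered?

Total capacity across all agents is 1+1+2+1+2+2 = 9, and 11 slots are needed, so at most 9 can be filled.
An assignment achieving 9: Shift 1→Leclerc, Shift 3→Nakamura, Shift 4→Delgado, Shift 6→Johansson, Shift 7→Marcus, Shift 8→Delgado, Shift 9→Baptiste, Shift 10→Johansson+Marcus.
Loads: Baptiste 1/1, Leclerc 1/1, Delgado 2/2, Nakamura 1/1, Johansson 2/2, Marcus 2/2.

9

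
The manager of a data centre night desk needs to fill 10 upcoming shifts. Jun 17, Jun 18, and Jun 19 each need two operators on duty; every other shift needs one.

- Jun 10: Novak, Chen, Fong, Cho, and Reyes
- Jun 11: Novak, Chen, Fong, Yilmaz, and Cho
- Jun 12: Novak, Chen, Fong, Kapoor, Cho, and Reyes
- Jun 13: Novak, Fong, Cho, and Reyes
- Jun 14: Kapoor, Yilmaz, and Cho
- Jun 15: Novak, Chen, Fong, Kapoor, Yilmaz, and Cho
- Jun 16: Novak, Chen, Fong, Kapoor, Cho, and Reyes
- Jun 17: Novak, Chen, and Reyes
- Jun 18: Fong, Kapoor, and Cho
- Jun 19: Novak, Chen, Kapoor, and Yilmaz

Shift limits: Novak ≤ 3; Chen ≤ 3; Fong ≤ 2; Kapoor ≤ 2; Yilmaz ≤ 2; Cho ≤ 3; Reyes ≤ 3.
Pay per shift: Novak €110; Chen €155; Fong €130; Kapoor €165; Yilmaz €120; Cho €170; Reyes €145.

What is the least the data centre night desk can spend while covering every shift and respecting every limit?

€1740

Picking the cheapest available operator for each shift independently would cost €1560, but that ignores the shift limits.
An optimal schedule: Jun 10→Novak, Jun 11→Fong, Jun 12→Reyes, Jun 13→Novak, Jun 14→Yilmaz, Jun 15→Chen, Jun 16→Reyes, Jun 17→Novak+Reyes, Jun 18→Fong+Kapoor, Jun 19→Yilmaz+Chen.
Total: 110 + 130 + 145 + 110 + 120 + 155 + 145 + 110 + 145 + 130 + 165 + 120 + 155 = €1740.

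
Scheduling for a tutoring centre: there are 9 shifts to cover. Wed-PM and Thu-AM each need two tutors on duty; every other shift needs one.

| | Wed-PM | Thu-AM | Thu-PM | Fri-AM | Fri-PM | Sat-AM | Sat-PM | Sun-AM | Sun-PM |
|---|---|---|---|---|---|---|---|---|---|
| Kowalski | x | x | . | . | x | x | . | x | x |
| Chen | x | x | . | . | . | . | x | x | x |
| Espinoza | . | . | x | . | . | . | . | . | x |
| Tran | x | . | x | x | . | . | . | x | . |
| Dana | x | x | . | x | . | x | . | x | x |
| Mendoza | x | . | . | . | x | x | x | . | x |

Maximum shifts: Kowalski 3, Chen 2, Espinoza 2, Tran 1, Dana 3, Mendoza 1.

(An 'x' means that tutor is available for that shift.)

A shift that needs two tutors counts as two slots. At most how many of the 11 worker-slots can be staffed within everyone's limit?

Total capacity across all tutors is 3+2+2+1+3+1 = 12, and 11 slots are needed, so at most 11 can be filled.
An assignment achieving 11: Wed-PM→Dana+Mendoza, Thu-AM→Kowalski+Chen, Thu-PM→Espinoza, Fri-AM→Tran, Fri-PM→Kowalski, Sat-AM→Kowalski, Sat-PM→Chen, Sun-AM→Dana, Sun-PM→Espinoza.
Loads: Kowalski 3/3, Chen 2/2, Espinoza 2/2, Tran 1/1, Dana 2/3, Mendoza 1/1.

11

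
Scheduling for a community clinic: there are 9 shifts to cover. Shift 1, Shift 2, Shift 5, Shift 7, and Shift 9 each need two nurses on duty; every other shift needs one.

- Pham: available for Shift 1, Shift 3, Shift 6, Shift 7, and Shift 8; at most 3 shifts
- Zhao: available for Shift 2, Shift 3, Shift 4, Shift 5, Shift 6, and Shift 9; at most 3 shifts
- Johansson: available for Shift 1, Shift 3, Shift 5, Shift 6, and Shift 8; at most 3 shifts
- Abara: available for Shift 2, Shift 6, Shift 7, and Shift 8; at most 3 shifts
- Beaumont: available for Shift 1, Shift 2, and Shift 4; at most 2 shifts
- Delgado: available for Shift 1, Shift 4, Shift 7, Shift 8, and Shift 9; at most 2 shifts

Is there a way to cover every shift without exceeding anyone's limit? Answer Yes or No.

Shift 5 can only be covered by Zhao and Johansson, so that assignment is forced.
Shift 9 can only be covered by Zhao and Delgado, so that assignment is forced.
One valid schedule: Shift 1→Johansson+Beaumont, Shift 2→Zhao+Abara, Shift 3→Pham, Shift 4→Beaumont, Shift 5→Zhao+Johansson, Shift 6→Pham, Shift 7→Pham+Abara, Shift 8→Johansson, Shift 9→Zhao+Delgado.
Loads: Pham 3/3, Zhao 3/3, Johansson 3/3, Abara 2/3, Beaumont 2/2, Delgado 1/2 — all within limits.

Yes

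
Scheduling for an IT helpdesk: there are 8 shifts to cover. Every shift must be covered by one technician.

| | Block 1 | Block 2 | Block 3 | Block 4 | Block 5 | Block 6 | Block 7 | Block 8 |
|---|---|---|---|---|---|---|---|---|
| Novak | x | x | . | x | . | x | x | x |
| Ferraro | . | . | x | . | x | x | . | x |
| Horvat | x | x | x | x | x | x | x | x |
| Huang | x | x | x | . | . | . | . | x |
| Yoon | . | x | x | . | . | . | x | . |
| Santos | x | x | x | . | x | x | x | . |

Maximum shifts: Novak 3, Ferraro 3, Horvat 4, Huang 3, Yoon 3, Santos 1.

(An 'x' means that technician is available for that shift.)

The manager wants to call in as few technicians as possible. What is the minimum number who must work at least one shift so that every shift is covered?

8 slots to fill and no one can take more than 4, so at least ⌈8/4⌉ = 2 technicians are needed.
Any 2 technicians together have capacity at most 4+3 = 7 < 8 slots, so 2 can never suffice.
Novak, Ferraro, and Horvat alone can cover everything: Block 1→Novak, Block 2→Novak, Block 3→Ferraro, Block 4→Novak, Block 5→Ferraro, Block 6→Ferraro, Block 7→Horvat, Block 8→Horvat.

3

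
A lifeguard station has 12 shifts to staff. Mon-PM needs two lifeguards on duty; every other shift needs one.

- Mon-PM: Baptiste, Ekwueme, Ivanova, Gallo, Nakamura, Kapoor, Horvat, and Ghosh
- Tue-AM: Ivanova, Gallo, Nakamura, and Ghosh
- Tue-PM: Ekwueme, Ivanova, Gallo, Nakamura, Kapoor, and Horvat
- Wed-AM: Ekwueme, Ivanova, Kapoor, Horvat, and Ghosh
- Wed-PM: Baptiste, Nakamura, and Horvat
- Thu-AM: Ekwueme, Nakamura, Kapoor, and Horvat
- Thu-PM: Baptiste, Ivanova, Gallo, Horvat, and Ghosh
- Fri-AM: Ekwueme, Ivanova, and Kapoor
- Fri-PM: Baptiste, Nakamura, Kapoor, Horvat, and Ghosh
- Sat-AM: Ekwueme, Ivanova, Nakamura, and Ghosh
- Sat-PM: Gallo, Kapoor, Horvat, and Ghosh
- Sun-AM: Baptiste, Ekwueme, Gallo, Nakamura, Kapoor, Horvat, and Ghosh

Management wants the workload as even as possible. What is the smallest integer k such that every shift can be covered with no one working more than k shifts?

With 8 lifeguards and 13 worker-slots to fill, someone must work at least ⌈13/8⌉ = 2 shifts, so k ≥ 2.
k = 2 works: Mon-PM→Kapoor+Horvat, Tue-AM→Ivanova, Tue-PM→Gallo, Wed-AM→Kapoor, Wed-PM→Baptiste, Thu-AM→Ekwueme, Thu-PM→Baptiste, Fri-AM→Ekwueme, Fri-PM→Nakamura, Sat-AM→Ivanova, Sat-PM→Gallo, Sun-AM→Nakamura.
Loads: Baptiste 2, Ekwueme 2, Ivanova 2, Gallo 2, Nakamura 2, Kapoor 2, Horvat 1, Ghosh 0 — all ≤ 2.

2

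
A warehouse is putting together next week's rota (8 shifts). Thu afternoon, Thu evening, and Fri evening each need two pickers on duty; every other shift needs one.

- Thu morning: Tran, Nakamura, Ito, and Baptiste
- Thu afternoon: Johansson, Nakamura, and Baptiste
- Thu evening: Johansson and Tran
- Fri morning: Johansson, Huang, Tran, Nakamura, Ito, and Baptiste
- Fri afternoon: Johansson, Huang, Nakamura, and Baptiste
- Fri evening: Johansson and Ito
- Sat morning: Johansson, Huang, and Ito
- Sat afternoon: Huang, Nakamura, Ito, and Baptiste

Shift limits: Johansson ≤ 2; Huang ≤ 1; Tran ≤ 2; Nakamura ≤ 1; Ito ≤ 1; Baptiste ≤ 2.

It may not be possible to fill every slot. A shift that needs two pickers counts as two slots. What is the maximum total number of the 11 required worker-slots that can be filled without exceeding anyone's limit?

Total capacity across all pickers is 2+1+2+1+1+2 = 9, and 11 slots are needed, so at most 9 can be filled.
An assignment achieving 9: Thu morning→Tran, Thu afternoon→Nakamura+Baptiste, Thu evening→Johansson+Tran, Fri afternoon→Baptiste, Fri evening→Johansson+Ito, Sat morning→Huang.
Loads: Johansson 2/2, Huang 1/1, Tran 2/2, Nakamura 1/1, Ito 1/1, Baptiste 2/2.

9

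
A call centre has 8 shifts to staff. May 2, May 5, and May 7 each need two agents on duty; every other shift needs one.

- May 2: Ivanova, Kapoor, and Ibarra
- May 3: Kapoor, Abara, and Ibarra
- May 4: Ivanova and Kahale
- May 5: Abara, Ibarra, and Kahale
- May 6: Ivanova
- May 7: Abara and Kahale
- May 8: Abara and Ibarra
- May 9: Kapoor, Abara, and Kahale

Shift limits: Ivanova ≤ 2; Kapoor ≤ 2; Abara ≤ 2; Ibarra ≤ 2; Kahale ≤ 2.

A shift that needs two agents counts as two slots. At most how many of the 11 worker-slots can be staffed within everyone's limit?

10

Total capacity across all agents is 2+2+2+2+2 = 10, and 11 slots are needed, so at most 10 can be filled.
An assignment achieving 10: May 2→Kapoor+Ibarra, May 3→Kapoor, May 4→Ivanova, May 5→Ibarra+Kahale, May 6→Ivanova, May 7→Abara+Kahale, May 8→Abara.
Loads: Ivanova 2/2, Kapoor 2/2, Abara 2/2, Ibarra 2/2, Kahale 2/2.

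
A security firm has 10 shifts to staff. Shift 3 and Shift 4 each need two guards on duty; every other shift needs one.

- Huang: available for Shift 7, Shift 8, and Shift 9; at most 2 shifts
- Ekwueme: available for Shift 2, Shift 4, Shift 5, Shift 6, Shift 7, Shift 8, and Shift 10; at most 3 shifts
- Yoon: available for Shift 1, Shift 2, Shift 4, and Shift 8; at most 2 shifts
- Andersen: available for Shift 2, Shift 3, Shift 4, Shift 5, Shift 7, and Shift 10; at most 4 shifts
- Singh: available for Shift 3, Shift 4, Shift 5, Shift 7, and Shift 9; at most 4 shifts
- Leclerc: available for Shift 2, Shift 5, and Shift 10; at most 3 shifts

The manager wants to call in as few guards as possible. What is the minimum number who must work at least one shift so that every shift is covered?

12 slots to fill and no one can take more than 4, so at least ⌈12/4⌉ = 3 guards are needed.
Any 3 guards together have capacity at most 4+4+3 = 11 < 12 slots, so 3 can never suffice.
Ekwueme, Yoon, Andersen, and Singh alone can cover everything: Shift 1→Yoon, Shift 2→Yoon, Shift 3→Andersen+Singh, Shift 4→Andersen+Singh, Shift 5→Andersen, Shift 6→Ekwueme, Shift 7→Andersen, Shift 8→Ekwueme, Shift 9→Singh, Shift 10→Ekwueme.

4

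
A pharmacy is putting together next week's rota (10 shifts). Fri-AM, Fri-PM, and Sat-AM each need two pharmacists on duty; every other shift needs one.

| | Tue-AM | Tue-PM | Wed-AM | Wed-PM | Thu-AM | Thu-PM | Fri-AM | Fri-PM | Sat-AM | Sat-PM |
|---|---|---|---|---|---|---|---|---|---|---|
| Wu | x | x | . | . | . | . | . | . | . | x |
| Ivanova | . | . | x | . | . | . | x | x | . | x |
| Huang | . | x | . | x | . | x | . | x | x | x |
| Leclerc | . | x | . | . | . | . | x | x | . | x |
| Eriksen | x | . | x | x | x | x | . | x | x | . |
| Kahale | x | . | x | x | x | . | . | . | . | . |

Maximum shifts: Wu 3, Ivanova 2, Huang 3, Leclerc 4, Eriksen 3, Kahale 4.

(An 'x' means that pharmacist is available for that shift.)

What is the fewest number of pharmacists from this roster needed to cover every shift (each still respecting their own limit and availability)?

13 slots to fill and no one can take more than 4, so at least ⌈13/4⌉ = 4 pharmacists are needed.
No set of 4 pharmacists can cover every shift (each such set leaves at least one shift with no one available or exceeds a cap).
Wu, Ivanova, Huang, Leclerc, and Eriksen alone can cover everything: Tue-AM→Wu, Tue-PM→Wu, Wed-AM→Ivanova, Wed-PM→Huang, Thu-AM→Eriksen, Thu-PM→Huang, Fri-AM→Ivanova+Leclerc, Fri-PM→Leclerc+Eriksen, Sat-AM→Huang+Eriksen, Sat-PM→Wu.

5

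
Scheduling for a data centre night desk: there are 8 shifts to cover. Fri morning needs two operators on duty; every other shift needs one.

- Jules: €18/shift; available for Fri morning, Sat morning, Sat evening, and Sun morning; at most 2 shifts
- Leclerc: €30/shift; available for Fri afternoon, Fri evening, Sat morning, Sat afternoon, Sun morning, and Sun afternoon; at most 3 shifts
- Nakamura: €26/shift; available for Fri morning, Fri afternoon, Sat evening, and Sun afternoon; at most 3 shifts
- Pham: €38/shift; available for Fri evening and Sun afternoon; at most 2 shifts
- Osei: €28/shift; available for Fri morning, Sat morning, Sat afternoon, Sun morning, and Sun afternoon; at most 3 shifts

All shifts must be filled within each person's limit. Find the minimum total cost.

€228

Picking the cheapest available operator for each shift independently would cost €208, but that ignores the shift limits.
An optimal schedule: Fri morning→Jules+Nakamura, Fri afternoon→Nakamura, Fri evening→Leclerc, Sat morning→Osei, Sat afternoon→Osei, Sat evening→Jules, Sun morning→Osei, Sun afternoon→Nakamura.
Total: 18 + 26 + 26 + 30 + 28 + 28 + 18 + 28 + 26 = €228.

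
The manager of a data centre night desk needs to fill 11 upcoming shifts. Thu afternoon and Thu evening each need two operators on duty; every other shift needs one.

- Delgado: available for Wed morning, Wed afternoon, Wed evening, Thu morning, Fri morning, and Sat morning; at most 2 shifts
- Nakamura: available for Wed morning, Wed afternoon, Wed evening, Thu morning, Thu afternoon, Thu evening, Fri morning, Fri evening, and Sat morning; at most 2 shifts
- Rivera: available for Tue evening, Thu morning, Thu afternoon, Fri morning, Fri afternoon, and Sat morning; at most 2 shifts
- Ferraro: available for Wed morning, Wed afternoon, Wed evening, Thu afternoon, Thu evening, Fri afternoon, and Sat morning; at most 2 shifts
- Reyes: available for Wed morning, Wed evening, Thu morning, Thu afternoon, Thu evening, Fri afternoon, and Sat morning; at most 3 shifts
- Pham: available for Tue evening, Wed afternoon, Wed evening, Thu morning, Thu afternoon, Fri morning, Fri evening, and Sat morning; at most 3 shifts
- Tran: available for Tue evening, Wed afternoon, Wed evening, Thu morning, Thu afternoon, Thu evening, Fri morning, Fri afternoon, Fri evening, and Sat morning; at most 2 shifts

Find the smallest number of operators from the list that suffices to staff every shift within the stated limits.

6

13 slots to fill and no one can take more than 3, so at least ⌈13/3⌉ = 5 operators are needed.
Any 5 operators together have capacity at most 3+3+2+2+2 = 12 < 13 slots, so 5 can never suffice.
Delgado, Nakamura, Rivera, Ferraro, Reyes, and Pham alone can cover everything: Tue evening→Rivera, Wed morning→Delgado, Wed afternoon→Delgado, Wed evening→Ferraro, Thu morning→Reyes, Thu afternoon→Reyes+Pham, Thu evening→Nakamura+Ferraro, Fri morning→Pham, Fri afternoon→Rivera, Fri evening→Nakamura, Sat morning→Reyes.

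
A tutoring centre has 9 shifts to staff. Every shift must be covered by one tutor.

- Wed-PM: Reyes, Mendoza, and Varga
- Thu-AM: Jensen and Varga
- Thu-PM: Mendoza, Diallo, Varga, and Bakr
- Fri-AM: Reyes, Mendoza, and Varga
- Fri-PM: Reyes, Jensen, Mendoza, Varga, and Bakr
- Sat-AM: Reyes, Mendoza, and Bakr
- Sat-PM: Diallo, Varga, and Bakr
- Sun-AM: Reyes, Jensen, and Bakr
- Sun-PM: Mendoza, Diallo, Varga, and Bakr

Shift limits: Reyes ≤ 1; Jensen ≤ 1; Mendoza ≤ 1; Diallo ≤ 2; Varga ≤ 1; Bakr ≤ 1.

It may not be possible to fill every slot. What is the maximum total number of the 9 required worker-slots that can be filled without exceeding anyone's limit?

7

Total capacity across all tutors is 1+1+1+2+1+1 = 7, and 9 slots are needed, so at most 7 can be filled.
An assignment achieving 7: Wed-PM→Reyes, Thu-AM→Jensen, Thu-PM→Diallo, Fri-AM→Mendoza, Sat-AM→Bakr, Sat-PM→Diallo, Sun-PM→Varga.
Loads: Reyes 1/1, Jensen 1/1, Mendoza 1/1, Diallo 2/2, Varga 1/1, Bakr 1/1.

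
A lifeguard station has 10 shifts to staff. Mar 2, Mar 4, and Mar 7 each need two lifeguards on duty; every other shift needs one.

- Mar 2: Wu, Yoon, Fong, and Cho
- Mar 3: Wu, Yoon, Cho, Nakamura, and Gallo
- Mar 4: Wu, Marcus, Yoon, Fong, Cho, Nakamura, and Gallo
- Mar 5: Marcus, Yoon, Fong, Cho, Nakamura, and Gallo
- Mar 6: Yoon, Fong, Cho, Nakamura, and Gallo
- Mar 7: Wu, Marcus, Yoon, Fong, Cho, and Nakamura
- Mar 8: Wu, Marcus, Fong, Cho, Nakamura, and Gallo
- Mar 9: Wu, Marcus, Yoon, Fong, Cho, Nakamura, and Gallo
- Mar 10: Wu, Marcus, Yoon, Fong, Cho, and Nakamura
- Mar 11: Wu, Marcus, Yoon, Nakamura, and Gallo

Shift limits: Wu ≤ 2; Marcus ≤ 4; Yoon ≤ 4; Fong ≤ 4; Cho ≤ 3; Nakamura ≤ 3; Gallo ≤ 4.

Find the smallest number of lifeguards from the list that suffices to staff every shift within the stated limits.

4

13 slots to fill and no one can take more than 4, so at least ⌈13/4⌉ = 4 lifeguards are needed.
Wu, Marcus, Yoon, and Fong alone can cover everything: Mar 2→Wu+Yoon, Mar 3→Wu, Mar 4→Yoon+Fong, Mar 5→Marcus, Mar 6→Yoon, Mar 7→Yoon+Fong, Mar 8→Marcus, Mar 9→Marcus, Mar 10→Fong, Mar 11→Marcus.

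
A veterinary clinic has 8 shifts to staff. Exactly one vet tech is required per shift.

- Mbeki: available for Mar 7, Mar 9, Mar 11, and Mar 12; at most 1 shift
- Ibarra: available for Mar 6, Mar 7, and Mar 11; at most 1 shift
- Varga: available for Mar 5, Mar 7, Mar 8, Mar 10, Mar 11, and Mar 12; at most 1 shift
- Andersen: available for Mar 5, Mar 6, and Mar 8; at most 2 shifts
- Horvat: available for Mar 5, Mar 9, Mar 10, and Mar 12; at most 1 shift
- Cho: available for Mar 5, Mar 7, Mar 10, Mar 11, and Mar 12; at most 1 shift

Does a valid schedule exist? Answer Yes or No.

No

Total capacity is 1+1+1+2+1+1 = 7 but 8 worker-slots are needed — infeasible.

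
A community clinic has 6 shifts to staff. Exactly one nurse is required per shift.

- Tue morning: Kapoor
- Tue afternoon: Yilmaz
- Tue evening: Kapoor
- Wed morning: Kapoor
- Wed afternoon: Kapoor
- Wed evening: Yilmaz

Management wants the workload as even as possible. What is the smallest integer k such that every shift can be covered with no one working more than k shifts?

With 2 nurses and 6 worker-slots to fill, someone must work at least ⌈6/2⌉ = 3 shifts, so k ≥ 3.
k = 3 fails: Shifts {Tue morning, Tue evening, Wed morning, Wed afternoon} need 4 worker-slots in total, but the nurses available for any of those shifts (Kapoor) can supply at most 3 among them. So no valid schedule exists.
k = 4 works: Tue morning→Kapoor, Tue afternoon→Yilmaz, Tue evening→Kapoor, Wed morning→Kapoor, Wed afternoon→Kapoor, Wed evening→Yilmaz.
Loads: Yilmaz 2, Kapoor 4 — all ≤ 4.

4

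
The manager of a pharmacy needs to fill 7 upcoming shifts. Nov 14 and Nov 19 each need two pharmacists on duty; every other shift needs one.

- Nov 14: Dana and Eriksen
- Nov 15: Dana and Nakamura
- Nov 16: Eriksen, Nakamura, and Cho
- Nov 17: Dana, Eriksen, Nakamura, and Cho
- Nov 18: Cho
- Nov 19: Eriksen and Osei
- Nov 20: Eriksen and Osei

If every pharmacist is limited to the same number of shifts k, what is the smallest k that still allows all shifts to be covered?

With 5 pharmacists and 9 worker-slots to fill, someone must work at least ⌈9/5⌉ = 2 shifts, so k ≥ 2.
k = 2 works: Nov 14→Dana+Eriksen, Nov 15→Dana, Nov 16→Nakamura, Nov 17→Nakamura, Nov 18→Cho, Nov 19→Eriksen+Osei, Nov 20→Osei.
Loads: Dana 2, Eriksen 2, Nakamura 2, Cho 1, Osei 2 — all ≤ 2.

2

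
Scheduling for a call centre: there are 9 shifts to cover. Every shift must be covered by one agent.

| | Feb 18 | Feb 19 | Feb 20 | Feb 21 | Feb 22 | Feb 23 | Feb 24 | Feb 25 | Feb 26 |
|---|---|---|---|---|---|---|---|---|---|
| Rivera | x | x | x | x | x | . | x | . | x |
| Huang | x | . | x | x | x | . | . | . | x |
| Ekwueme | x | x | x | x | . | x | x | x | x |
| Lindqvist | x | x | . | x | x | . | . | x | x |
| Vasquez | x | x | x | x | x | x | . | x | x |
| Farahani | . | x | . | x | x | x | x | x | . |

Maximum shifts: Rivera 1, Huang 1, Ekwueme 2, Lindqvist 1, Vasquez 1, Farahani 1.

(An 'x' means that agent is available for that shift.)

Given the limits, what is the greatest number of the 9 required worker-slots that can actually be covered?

7

Total capacity across all agents is 1+1+2+1+1+1 = 7, and 9 slots are needed, so at most 7 can be filled.
An assignment achieving 7: Feb 18→Lindqvist, Feb 19→Vasquez, Feb 20→Huang, Feb 22→Farahani, Feb 23→Ekwueme, Feb 24→Rivera, Feb 25→Ekwueme.
Loads: Rivera 1/1, Huang 1/1, Ekwueme 2/2, Lindqvist 1/1, Vasquez 1/1, Farahani 1/1.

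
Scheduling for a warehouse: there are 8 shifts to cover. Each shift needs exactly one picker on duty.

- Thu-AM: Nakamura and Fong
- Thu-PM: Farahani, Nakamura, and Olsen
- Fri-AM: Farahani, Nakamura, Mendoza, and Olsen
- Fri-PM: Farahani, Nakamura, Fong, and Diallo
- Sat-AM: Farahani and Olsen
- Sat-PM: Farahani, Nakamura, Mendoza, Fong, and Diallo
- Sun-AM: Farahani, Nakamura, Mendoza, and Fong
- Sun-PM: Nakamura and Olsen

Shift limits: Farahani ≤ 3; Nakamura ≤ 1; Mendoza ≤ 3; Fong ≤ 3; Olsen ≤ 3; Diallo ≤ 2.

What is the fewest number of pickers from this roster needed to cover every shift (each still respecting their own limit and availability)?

8 slots to fill and no one can take more than 3, so at least ⌈8/3⌉ = 3 pickers are needed.
Farahani, Fong, and Olsen alone can cover everything: Thu-AM→Fong, Thu-PM→Farahani, Fri-AM→Farahani, Fri-PM→Farahani, Sat-AM→Olsen, Sat-PM→Fong, Sun-AM→Fong, Sun-PM→Olsen.

3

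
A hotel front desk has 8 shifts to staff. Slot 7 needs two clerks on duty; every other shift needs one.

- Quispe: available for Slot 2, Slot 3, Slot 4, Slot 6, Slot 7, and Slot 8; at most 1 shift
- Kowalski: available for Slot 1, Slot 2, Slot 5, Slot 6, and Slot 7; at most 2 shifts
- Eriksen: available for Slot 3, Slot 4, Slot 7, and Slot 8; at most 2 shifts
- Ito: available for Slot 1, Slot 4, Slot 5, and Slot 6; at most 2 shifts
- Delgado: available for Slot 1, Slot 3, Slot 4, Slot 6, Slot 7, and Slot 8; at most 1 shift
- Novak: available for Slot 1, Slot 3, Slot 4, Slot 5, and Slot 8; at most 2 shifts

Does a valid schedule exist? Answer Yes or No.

Yes

One valid schedule: Slot 1→Kowalski, Slot 2→Quispe, Slot 3→Eriksen, Slot 4→Ito, Slot 5→Kowalski, Slot 6→Ito, Slot 7→Eriksen+Delgado, Slot 8→Novak.
Loads: Quispe 1/1, Kowalski 2/2, Eriksen 2/2, Ito 2/2, Delgado 1/1, Novak 1/2 — all within limits.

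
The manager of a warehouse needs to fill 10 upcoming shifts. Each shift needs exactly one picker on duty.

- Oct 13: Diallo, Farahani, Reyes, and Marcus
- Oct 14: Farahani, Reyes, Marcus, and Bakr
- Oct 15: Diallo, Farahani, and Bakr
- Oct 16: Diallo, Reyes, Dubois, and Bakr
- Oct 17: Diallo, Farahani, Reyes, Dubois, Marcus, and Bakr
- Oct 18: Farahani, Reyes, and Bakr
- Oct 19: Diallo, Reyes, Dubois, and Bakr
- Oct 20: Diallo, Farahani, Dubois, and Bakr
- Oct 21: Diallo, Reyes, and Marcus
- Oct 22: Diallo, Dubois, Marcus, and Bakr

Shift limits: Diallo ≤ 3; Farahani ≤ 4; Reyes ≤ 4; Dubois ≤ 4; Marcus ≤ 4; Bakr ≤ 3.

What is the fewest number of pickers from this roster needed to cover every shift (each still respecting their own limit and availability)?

3

10 slots to fill and no one can take more than 4, so at least ⌈10/4⌉ = 3 pickers are needed.
Diallo, Farahani, and Reyes alone can cover everything: Oct 13→Farahani, Oct 14→Farahani, Oct 15→Diallo, Oct 16→Diallo, Oct 17→Reyes, Oct 18→Farahani, Oct 19→Reyes, Oct 20→Farahani, Oct 21→Reyes, Oct 22→Diallo.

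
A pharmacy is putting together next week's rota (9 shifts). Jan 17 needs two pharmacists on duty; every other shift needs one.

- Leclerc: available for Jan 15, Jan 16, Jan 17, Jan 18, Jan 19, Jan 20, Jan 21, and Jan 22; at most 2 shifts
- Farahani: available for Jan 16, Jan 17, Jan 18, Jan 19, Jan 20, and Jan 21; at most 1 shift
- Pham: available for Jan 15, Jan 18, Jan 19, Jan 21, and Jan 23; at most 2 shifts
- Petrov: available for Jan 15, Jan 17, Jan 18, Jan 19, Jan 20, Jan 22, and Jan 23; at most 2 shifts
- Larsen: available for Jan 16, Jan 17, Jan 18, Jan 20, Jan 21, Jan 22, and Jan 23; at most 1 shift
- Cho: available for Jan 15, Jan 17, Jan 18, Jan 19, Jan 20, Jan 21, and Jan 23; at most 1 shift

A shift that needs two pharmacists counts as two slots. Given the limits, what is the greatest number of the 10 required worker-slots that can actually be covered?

9

Total capacity across all pharmacists is 2+1+2+2+1+1 = 9, and 10 slots are needed, so at most 9 can be filled.
An assignment achieving 9: Jan 15→Pham, Jan 16→Leclerc, Jan 17→Farahani+Petrov, Jan 19→Petrov, Jan 20→Larsen, Jan 21→Cho, Jan 22→Leclerc, Jan 23→Pham.
Loads: Leclerc 2/2, Farahani 1/1, Pham 2/2, Petrov 2/2, Larsen 1/1, Cho 1/1.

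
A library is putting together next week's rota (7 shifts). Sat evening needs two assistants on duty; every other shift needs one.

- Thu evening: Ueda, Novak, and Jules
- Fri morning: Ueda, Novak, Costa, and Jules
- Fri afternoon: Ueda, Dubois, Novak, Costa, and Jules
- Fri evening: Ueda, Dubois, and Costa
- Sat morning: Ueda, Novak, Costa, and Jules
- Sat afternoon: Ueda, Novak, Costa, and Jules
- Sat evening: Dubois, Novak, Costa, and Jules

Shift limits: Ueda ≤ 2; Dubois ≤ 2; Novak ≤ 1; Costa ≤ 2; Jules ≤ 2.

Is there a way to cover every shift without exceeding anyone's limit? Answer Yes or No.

One valid schedule: Thu evening→Ueda, Fri morning→Novak, Fri afternoon→Dubois, Fri evening→Ueda, Sat morning→Costa, Sat afternoon→Costa, Sat evening→Dubois+Jules.
Loads: Ueda 2/2, Dubois 2/2, Novak 1/1, Costa 2/2, Jules 1/2 — all within limits.

Yes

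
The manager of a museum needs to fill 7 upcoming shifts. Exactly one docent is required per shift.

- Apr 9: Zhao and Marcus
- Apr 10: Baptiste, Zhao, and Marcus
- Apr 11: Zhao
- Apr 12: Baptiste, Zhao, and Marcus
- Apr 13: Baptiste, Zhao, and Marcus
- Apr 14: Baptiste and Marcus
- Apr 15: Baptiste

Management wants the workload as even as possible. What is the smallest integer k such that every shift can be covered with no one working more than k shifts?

3

With 3 docents and 7 worker-slots to fill, someone must work at least ⌈7/3⌉ = 3 shifts, so k ≥ 3.
k = 3 works: Apr 9→Zhao, Apr 10→Baptiste, Apr 11→Zhao, Apr 12→Zhao, Apr 13→Marcus, Apr 14→Baptiste, Apr 15→Baptiste.
Loads: Baptiste 3, Zhao 3, Marcus 1 — all ≤ 3.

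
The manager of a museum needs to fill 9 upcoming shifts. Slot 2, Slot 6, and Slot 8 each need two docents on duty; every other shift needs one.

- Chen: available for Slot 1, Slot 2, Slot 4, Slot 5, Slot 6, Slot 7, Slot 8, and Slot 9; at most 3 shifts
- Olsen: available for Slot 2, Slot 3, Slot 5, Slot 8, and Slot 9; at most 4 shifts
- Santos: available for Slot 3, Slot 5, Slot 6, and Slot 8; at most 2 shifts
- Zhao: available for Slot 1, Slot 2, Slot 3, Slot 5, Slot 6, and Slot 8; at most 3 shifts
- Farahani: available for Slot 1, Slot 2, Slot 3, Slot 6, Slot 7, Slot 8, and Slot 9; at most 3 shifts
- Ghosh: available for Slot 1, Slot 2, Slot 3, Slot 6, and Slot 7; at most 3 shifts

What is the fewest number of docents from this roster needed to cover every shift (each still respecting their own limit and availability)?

12 slots to fill and no one can take more than 4, so at least ⌈12/4⌉ = 3 docents are needed.
Any 3 docents together have capacity at most 4+3+3 = 10 < 12 slots, so 3 can never suffice.
Chen, Olsen, Santos, and Zhao alone can cover everything: Slot 1→Chen, Slot 2→Olsen+Zhao, Slot 3→Olsen, Slot 4→Chen, Slot 5→Olsen, Slot 6→Santos+Zhao, Slot 7→Chen, Slot 8→Santos+Zhao, Slot 9→Olsen.

4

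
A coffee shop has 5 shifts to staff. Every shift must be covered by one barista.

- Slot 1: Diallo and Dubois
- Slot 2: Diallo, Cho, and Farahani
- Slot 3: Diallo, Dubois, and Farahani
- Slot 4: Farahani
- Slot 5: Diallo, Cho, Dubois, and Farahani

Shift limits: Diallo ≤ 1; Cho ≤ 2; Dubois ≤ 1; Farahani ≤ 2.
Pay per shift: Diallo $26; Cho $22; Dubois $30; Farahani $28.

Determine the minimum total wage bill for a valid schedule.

$126

Slot 4 can only be covered by Farahani, so that assignment is forced.
Picking the cheapest available barista for each shift independently would cost $124, but that ignores the shift limits.
An optimal schedule: Slot 1→Diallo, Slot 2→Cho, Slot 3→Farahani, Slot 4→Farahani, Slot 5→Cho.
Total: 26 + 22 + 28 + 28 + 22 = $126.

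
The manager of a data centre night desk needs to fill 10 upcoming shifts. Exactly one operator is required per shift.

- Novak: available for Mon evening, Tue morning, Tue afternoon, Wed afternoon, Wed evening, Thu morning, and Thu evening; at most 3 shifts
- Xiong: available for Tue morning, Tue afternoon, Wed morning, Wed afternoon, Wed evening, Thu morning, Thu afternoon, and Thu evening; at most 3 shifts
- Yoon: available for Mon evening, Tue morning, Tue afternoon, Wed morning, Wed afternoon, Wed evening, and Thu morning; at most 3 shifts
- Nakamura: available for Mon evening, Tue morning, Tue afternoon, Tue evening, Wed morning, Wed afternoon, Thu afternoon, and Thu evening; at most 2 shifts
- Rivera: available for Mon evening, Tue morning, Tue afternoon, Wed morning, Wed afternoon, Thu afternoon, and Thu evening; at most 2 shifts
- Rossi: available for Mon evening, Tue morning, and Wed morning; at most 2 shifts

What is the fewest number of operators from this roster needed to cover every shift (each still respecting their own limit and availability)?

4

10 slots to fill and no one can take more than 3, so at least ⌈10/3⌉ = 4 operators are needed.
Novak, Xiong, Yoon, and Nakamura alone can cover everything: Mon evening→Novak, Tue morning→Yoon, Tue afternoon→Yoon, Tue evening→Nakamura, Wed morning→Xiong, Wed afternoon→Yoon, Wed evening→Novak, Thu morning→Novak, Thu afternoon→Xiong, Thu evening→Xiong.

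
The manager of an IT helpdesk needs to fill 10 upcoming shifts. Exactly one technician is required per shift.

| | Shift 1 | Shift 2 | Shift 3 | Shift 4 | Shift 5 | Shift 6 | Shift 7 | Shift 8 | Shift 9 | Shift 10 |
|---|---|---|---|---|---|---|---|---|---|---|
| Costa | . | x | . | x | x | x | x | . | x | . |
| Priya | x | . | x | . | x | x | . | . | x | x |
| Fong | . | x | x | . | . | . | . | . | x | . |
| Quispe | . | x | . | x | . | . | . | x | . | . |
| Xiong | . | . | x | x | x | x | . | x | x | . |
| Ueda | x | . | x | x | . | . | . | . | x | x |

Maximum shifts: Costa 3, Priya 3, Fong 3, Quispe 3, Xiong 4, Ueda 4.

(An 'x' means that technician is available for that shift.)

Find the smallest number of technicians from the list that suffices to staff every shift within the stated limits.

10 slots to fill and no one can take more than 4, so at least ⌈10/4⌉ = 3 technicians are needed.
Costa, Priya, and Xiong alone can cover everything: Shift 1→Priya, Shift 2→Costa, Shift 3→Priya, Shift 4→Costa, Shift 5→Xiong, Shift 6→Xiong, Shift 7→Costa, Shift 8→Xiong, Shift 9→Xiong, Shift 10→Priya.

3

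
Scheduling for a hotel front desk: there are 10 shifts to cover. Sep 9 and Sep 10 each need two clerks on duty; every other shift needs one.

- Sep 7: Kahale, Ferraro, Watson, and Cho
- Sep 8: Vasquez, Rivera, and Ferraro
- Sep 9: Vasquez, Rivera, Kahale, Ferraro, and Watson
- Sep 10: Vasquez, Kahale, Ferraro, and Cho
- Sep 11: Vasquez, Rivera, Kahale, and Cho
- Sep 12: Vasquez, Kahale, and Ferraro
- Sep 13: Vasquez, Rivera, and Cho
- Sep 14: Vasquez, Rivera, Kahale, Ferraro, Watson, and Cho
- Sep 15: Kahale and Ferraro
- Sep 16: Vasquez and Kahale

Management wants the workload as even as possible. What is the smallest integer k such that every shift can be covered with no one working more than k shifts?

2

With 6 clerks and 12 worker-slots to fill, someone must work at least ⌈12/6⌉ = 2 shifts, so k ≥ 2.
k = 2 works: Sep 7→Ferraro, Sep 8→Vasquez, Sep 9→Rivera+Watson, Sep 10→Ferraro+Cho, Sep 11→Cho, Sep 12→Kahale, Sep 13→Rivera, Sep 14→Watson, Sep 15→Kahale, Sep 16→Vasquez.
Loads: Vasquez 2, Rivera 2, Kahale 2, Ferraro 2, Watson 2, Cho 2 — all ≤ 2.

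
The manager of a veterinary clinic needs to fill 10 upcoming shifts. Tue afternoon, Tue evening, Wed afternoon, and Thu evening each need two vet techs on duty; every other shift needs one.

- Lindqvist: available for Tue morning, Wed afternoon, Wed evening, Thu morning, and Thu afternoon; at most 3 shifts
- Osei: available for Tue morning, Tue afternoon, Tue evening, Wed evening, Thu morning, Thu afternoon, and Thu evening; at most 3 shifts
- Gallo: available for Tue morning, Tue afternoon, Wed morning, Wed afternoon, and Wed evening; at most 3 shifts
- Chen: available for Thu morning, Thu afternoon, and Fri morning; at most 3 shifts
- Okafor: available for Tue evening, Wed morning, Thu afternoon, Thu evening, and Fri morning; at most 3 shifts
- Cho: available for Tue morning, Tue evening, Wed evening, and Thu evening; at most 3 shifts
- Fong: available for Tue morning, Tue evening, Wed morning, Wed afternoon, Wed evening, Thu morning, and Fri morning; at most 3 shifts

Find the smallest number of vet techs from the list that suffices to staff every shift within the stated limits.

14 slots to fill and no one can take more than 3, so at least ⌈14/3⌉ = 5 vet techs are needed.
Lindqvist, Osei, Gallo, Chen, and Okafor alone can cover everything: Tue morning→Lindqvist, Tue afternoon→Osei+Gallo, Tue evening→Osei+Okafor, Wed morning→Gallo, Wed afternoon→Lindqvist+Gallo, Wed evening→Lindqvist, Thu morning→Chen, Thu afternoon→Chen, Thu evening→Osei+Okafor, Fri morning→Chen.

5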